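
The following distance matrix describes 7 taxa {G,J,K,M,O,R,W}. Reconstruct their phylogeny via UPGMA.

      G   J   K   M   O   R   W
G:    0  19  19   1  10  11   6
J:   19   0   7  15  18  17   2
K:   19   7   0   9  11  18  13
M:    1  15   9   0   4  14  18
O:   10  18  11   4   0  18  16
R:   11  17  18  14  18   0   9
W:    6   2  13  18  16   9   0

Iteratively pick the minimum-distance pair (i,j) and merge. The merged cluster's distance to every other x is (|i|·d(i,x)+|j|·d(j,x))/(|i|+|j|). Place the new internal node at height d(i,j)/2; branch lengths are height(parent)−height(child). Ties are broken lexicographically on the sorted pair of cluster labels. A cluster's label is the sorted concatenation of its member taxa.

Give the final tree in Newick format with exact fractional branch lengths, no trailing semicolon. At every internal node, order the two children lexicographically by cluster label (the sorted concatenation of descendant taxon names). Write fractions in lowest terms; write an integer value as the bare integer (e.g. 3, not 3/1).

((((G:1/2,M:1/2):3,O:7/2):11/3,R:43/6):1/8,((J:1,W:1):4,K:5):55/24)

step 1: merge (G,M) at d=1; branch lengths G→1/2, M→1/2; new cluster GM
  updated: d(GM,J)=17, d(GM,K)=14, d(GM,O)=7, d(GM,R)=25/2, d(GM,W)=12
step 2: merge (J,W) at d=2; branch lengths J→1, W→1; new cluster JW
  updated: d(GM,JW)=29/2, d(JW,K)=10, d(JW,O)=17, d(JW,R)=13
step 3: merge (GM,O) at d=7; branch lengths GM→3, O→7/2; new cluster GMO
  updated: d(GMO,JW)=46/3, d(GMO,K)=13, d(GMO,R)=43/3
step 4: merge (JW,K) at d=10; branch lengths JW→4, K→5; new cluster JKW
  updated: d(GMO,JKW)=131/9, d(JKW,R)=44/3
step 5: merge (GMO,R) at d=43/3; branch lengths GMO→11/3, R→43/6; new cluster GMOR
  updated: d(GMOR,JKW)=175/12
step 6: merge (GMOR,JKW) at d=175/12; branch lengths GMOR→1/8, JKW→55/24; new cluster GJKMORW
final tree: ((((G:1/2,M:1/2):3,O:7/2):11/3,R:43/6):1/8,((J:1,W:1):4,K:5):55/24)
total length: 127/4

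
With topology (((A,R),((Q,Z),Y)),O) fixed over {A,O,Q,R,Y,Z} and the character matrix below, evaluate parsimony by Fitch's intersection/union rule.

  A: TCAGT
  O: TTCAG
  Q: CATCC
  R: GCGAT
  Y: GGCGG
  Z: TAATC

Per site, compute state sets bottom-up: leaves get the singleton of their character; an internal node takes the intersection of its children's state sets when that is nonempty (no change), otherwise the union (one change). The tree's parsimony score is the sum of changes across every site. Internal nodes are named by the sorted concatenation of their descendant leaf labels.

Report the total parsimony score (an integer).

16

site 0, node AR: A={T} ∪ R={G} → {G,T} (+1)
site 0, node QZ: Q={C} ∪ Z={T} → {C,T} (+1)
site 0, node QYZ: QZ={C,T} ∪ Y={G} → {C,G,T} (+1)
site 0, node AQRYZ: AR={G,T} ∩ QYZ={C,G,T} → {G,T} (+0)
site 0, node AOQRYZ: AQRYZ={G,T} ∩ O={T} → {T} (+0)
site 1, node AR: A={C} ∩ R={C} → {C} (+0)
site 1, node QZ: Q={A} ∩ Z={A} → {A} (+0)
site 1, node QYZ: QZ={A} ∪ Y={G} → {A,G} (+1)
site 1, node AQRYZ: AR={C} ∪ QYZ={A,G} → {A,C,G} (+1)
site 1, node AOQRYZ: AQRYZ={A,C,G} ∪ O={T} → {A,C,G,T} (+1)
site 2, node AR: A={A} ∪ R={G} → {A,G} (+1)
site 2, node QZ: Q={T} ∪ Z={A} → {A,T} (+1)
site 2, node QYZ: QZ={A,T} ∪ Y={C} → {A,C,T} (+1)
site 2, node AQRYZ: AR={A,G} ∩ QYZ={A,C,T} → {A} (+0)
site 2, node AOQRYZ: AQRYZ={A} ∪ O={C} → {A,C} (+1)
site 3, node AR: A={G} ∪ R={A} → {A,G} (+1)
site 3, node QZ: Q={C} ∪ Z={T} → {C,T} (+1)
site 3, node QYZ: QZ={C,T} ∪ Y={G} → {C,G,T} (+1)
site 3, node AQRYZ: AR={A,G} ∩ QYZ={C,G,T} → {G} (+0)
site 3, node AOQRYZ: AQRYZ={G} ∪ O={A} → {A,G} (+1)
site 4, node AR: A={T} ∩ R={T} → {T} (+0)
site 4, node QZ: Q={C} ∩ Z={C} → {C} (+0)
site 4, node QYZ: QZ={C} ∪ Y={G} → {C,G} (+1)
site 4, node AQRYZ: AR={T} ∪ QYZ={C,G} → {C,G,T} (+1)
site 4, node AOQRYZ: AQRYZ={C,G,T} ∩ O={G} → {G} (+0)
per-site changes: [3, 3, 4, 4, 2]; total = 16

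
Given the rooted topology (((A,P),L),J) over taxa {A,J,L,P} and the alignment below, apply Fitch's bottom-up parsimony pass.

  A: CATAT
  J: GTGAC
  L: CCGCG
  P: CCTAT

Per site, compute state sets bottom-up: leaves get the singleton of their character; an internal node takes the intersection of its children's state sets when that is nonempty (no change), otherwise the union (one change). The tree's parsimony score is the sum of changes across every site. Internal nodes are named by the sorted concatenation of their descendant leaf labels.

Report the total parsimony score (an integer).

7

site 0, node AP: A={C} ∩ P={C} → {C} (+0)
site 0, node ALP: AP={C} ∩ L={C} → {C} (+0)
site 0, node AJLP: ALP={C} ∪ J={G} → {C,G} (+1)
site 1, node AP: A={A} ∪ P={C} → {A,C} (+1)
site 1, node ALP: AP={A,C} ∩ L={C} → {C} (+0)
site 1, node AJLP: ALP={C} ∪ J={T} → {C,T} (+1)
site 2, node AP: A={T} ∩ P={T} → {T} (+0)
site 2, node ALP: AP={T} ∪ L={G} → {G,T} (+1)
site 2, node AJLP: ALP={G,T} ∩ J={G} → {G} (+0)
site 3, node AP: A={A} ∩ P={A} → {A} (+0)
site 3, node ALP: AP={A} ∪ L={C} → {A,C} (+1)
site 3, node AJLP: ALP={A,C} ∩ J={A} → {A} (+0)
site 4, node AP: A={T} ∩ P={T} → {T} (+0)
site 4, node ALP: AP={T} ∪ L={G} → {G,T} (+1)
site 4, node AJLP: ALP={G,T} ∪ J={C} → {C,G,T} (+1)
per-site changes: [1, 2, 1, 1, 2]; total = 7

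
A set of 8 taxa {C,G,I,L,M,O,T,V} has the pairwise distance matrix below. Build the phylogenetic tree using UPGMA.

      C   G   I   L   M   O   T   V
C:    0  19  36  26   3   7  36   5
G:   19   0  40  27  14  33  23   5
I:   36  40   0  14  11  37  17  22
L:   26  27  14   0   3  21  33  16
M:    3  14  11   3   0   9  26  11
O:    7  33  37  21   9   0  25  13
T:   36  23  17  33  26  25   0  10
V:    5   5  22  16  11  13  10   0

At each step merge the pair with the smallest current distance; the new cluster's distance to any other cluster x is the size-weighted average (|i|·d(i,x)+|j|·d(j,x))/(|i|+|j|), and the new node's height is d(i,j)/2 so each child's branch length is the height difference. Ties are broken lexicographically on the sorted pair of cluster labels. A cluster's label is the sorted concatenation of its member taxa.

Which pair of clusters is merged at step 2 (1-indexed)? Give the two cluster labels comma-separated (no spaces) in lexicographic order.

iteration 1: select C,M (d=3); attach at lengths (3/2, 3/2); label the merged cluster CM
  updated: d(CM,G)=33/2, d(CM,I)=47/2, d(CM,L)=29/2, d(CM,O)=8, d(CM,T)=31, d(CM,V)=8
iteration 2: select G,V (d=5); attach at lengths (5/2, 5/2); label the merged cluster GV
  updated: d(CM,GV)=49/4, d(GV,I)=31, d(GV,L)=43/2, d(GV,O)=23, d(GV,T)=33/2
iteration 3: select CM,O (d=8); attach at lengths (5/2, 4); label the merged cluster CMO
  updated: d(CMO,GV)=95/6, d(CMO,I)=28, d(CMO,L)=50/3, d(CMO,T)=29
iteration 4: select I,L (d=14); attach at lengths (7, 7); label the merged cluster IL
  updated: d(CMO,IL)=67/3, d(GV,IL)=105/4, d(IL,T)=25
iteration 5: select CMO,GV (d=95/6); attach at lengths (47/12, 65/12); label the merged cluster CGMOV
  updated: d(CGMOV,IL)=239/10, d(CGMOV,T)=24
iteration 6: select CGMOV,IL (d=239/10); attach at lengths (121/30, 99/20); label the merged cluster CGILMOV
  updated: d(CGILMOV,T)=170/7
iteration 7: select CGILMOV,T (d=170/7); attach at lengths (27/140, 85/7); label the merged cluster CGILMOTV
final tree: (((((C:3/2,M:3/2):5/2,O:4):47/12,(G:5/2,V:5/2):65/12):121/30,(I:7,L:7):99/20):27/140,T:85/7)
total length: 6211/105

G,V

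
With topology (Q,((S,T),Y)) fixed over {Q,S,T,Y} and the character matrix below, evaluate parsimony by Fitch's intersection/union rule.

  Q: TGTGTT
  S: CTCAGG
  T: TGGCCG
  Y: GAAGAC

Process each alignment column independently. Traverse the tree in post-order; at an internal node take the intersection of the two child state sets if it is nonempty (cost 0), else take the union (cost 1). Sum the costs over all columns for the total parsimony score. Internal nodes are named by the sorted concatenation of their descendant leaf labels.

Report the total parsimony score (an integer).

14

site 0, node ST: S={C} ∪ T={T} → {C,T} (+1)
site 0, node STY: ST={C,T} ∪ Y={G} → {C,G,T} (+1)
site 0, node QSTY: Q={T} ∩ STY={C,G,T} → {T} (+0)
site 1, node ST: S={T} ∪ T={G} → {G,T} (+1)
site 1, node STY: ST={G,T} ∪ Y={A} → {A,G,T} (+1)
site 1, node QSTY: Q={G} ∩ STY={A,G,T} → {G} (+0)
site 2, node ST: S={C} ∪ T={G} → {C,G} (+1)
site 2, node STY: ST={C,G} ∪ Y={A} → {A,C,G} (+1)
site 2, node QSTY: Q={T} ∪ STY={A,C,G} → {A,C,G,T} (+1)
site 3, node ST: S={A} ∪ T={C} → {A,C} (+1)
site 3, node STY: ST={A,C} ∪ Y={G} → {A,C,G} (+1)
site 3, node QSTY: Q={G} ∩ STY={A,C,G} → {G} (+0)
site 4, node ST: S={G} ∪ T={C} → {C,G} (+1)
site 4, node STY: ST={C,G} ∪ Y={A} → {A,C,G} (+1)
site 4, node QSTY: Q={T} ∪ STY={A,C,G} → {A,C,G,T} (+1)
site 5, node ST: S={G} ∩ T={G} → {G} (+0)
site 5, node STY: ST={G} ∪ Y={C} → {C,G} (+1)
site 5, node QSTY: Q={T} ∪ STY={C,G} → {C,G,T} (+1)
per-site changes: [2, 2, 3, 2, 3, 2]; total = 14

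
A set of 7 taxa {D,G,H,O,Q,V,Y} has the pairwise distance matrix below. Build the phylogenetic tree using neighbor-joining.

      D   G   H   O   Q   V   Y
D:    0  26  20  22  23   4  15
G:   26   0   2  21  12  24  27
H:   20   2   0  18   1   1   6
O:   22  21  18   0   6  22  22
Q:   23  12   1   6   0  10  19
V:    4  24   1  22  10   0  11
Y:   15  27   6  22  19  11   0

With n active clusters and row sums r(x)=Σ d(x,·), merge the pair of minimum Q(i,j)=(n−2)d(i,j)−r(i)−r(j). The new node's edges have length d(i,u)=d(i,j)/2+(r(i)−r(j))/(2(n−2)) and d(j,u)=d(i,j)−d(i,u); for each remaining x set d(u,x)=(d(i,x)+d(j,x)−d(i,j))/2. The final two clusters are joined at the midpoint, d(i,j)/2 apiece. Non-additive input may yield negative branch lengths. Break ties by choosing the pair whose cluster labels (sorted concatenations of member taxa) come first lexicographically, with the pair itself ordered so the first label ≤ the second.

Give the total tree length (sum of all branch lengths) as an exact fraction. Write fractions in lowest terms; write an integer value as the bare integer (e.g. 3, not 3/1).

75/2

step 1: merge (D,V) at d=4, Q=-162; branch lengths D→29/5, V→-9/5; new cluster DV
  updated: d(DV,G)=23, d(DV,H)=17/2, d(DV,O)=20, d(DV,Q)=29/2, d(DV,Y)=11
step 2: merge (DV,Y) at d=11, Q=-118; branch lengths DV→9/2, Y→13/2; new cluster DVY
  updated: d(DVY,G)=39/2, d(DVY,H)=7/4, d(DVY,O)=31/2, d(DVY,Q)=45/4
step 3: merge (O,Q) at d=6, Q=-291/4; branch lengths O→193/24, Q→-49/24; new cluster OQ
  updated: d(DVY,OQ)=83/8, d(G,OQ)=27/2, d(H,OQ)=13/2
step 4: merge (DVY,OQ) at d=83/8, Q=-165/4; branch lengths DVY→11/2, OQ→39/8; new cluster DOQVY
  updated: d(DOQVY,G)=181/16, d(DOQVY,H)=-17/16
step 5: merge (DOQVY,G) at d=181/16, Q=-49/4; branch lengths DOQVY→33/8, G→115/16; new cluster DGOQVY
  updated: d(DGOQVY,H)=-83/16
step 6: merge (DGOQVY,H) at d=-83/16; branch lengths DGOQVY→-83/32, H→-83/32; new cluster DGHOQVY
final tree: (((((D:29/5,V:-9/5):9/2,Y:13/2):11/2,(O:193/24,Q:-49/24):39/8):33/8,G:115/16):-83/32,H:-83/32)
total length: 75/2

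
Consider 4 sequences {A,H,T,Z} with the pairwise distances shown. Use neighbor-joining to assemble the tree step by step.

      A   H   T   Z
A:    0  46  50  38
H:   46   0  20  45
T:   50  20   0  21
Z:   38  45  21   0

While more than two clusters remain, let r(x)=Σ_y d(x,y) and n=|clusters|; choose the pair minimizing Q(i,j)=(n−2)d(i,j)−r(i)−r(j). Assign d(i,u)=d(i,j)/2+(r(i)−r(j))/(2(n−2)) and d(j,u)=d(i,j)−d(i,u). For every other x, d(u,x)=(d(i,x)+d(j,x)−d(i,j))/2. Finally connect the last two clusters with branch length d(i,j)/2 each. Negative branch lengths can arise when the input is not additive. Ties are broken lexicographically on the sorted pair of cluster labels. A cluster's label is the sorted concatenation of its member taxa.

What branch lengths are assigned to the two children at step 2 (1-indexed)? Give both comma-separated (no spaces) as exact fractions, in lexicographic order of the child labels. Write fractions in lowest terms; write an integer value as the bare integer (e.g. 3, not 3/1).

1. join A+Z (d=38, Q=-162) ⇒ AZ; edges |A|=53/2, |Z|=23/2
  updated: d(AZ,H)=53/2, d(AZ,T)=33/2
2. join AZ+H (d=53/2, Q=-63) ⇒ AHZ; edges |AZ|=23/2, |H|=15
  updated: d(AHZ,T)=5
3. join AHZ+T (d=5) ⇒ AHTZ; edges |AHZ|=5/2, |T|=5/2
final tree: (((A:53/2,Z:23/2):23/2,H:15):5/2,T:5/2)
total length: 139/2

23/2,15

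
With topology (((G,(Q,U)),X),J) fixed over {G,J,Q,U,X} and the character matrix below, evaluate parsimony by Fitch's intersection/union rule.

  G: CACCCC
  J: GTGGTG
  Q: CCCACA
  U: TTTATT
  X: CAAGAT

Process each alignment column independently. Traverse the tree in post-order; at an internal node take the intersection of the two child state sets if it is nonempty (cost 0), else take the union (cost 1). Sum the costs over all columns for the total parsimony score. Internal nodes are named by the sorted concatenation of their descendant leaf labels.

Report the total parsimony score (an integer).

QU@0: {C} ∪ {T} = {C,T} (union, +1)
GQU@0: {C} ∩ {C,T} = {C} (intersection, +0)
GQUX@0: {C} ∩ {C} = {C} (intersection, +0)
GJQUX@0: {C} ∪ {G} = {C,G} (union, +1)
QU@1: {C} ∪ {T} = {C,T} (union, +1)
GQU@1: {A} ∪ {C,T} = {A,C,T} (union, +1)
GQUX@1: {A,C,T} ∩ {A} = {A} (intersection, +0)
GJQUX@1: {A} ∪ {T} = {A,T} (union, +1)
QU@2: {C} ∪ {T} = {C,T} (union, +1)
GQU@2: {C} ∩ {C,T} = {C} (intersection, +0)
GQUX@2: {C} ∪ {A} = {A,C} (union, +1)
GJQUX@2: {A,C} ∪ {G} = {A,C,G} (union, +1)
QU@3: {A} ∩ {A} = {A} (intersection, +0)
GQU@3: {C} ∪ {A} = {A,C} (union, +1)
GQUX@3: {A,C} ∪ {G} = {A,C,G} (union, +1)
GJQUX@3: {A,C,G} ∩ {G} = {G} (intersection, +0)
QU@4: {C} ∪ {T} = {C,T} (union, +1)
GQU@4: {C} ∩ {C,T} = {C} (intersection, +0)
GQUX@4: {C} ∪ {A} = {A,C} (union, +1)
GJQUX@4: {A,C} ∪ {T} = {A,C,T} (union, +1)
QU@5: {A} ∪ {T} = {A,T} (union, +1)
GQU@5: {C} ∪ {A,T} = {A,C,T} (union, +1)
GQUX@5: {A,C,T} ∩ {T} = {T} (intersection, +0)
GJQUX@5: {T} ∪ {G} = {G,T} (union, +1)
per-site changes: [2, 3, 3, 2, 3, 3]; total = 16

16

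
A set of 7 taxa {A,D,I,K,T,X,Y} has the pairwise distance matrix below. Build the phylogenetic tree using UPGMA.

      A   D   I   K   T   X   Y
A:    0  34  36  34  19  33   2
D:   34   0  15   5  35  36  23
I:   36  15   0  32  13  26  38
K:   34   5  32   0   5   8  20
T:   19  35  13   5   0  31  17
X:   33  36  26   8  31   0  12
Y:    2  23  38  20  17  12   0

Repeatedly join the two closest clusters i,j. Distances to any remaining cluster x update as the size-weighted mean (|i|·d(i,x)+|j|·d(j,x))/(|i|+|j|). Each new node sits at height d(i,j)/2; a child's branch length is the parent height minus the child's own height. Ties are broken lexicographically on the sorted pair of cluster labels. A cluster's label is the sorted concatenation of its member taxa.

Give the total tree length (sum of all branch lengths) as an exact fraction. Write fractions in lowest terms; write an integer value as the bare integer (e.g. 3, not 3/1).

1415/24

1. join A+Y (d=2) ⇒ AY; edges |A|=1, |Y|=1
  updated: d(AY,D)=57/2, d(AY,I)=37, d(AY,K)=27, d(AY,T)=18, d(AY,X)=45/2
2. join D+K (d=5) ⇒ DK; edges |D|=5/2, |K|=5/2
  updated: d(AY,DK)=111/4, d(DK,I)=47/2, d(DK,T)=20, d(DK,X)=22
3. join I+T (d=13) ⇒ IT; edges |I|=13/2, |T|=13/2
  updated: d(AY,IT)=55/2, d(DK,IT)=87/4, d(IT,X)=57/2
4. join DK+IT (d=87/4) ⇒ DIKT; edges |DK|=67/8, |IT|=35/8
  updated: d(AY,DIKT)=221/8, d(DIKT,X)=101/4
5. join AY+X (d=45/2) ⇒ AXY; edges |AY|=41/4, |X|=45/4
  updated: d(AXY,DIKT)=161/6
6. join AXY+DIKT (d=161/6) ⇒ ADIKTXY; edges |AXY|=13/6, |DIKT|=61/24
final tree: (((A:1,Y:1):41/4,X:45/4):13/6,((D:5/2,K:5/2):67/8,(I:13/2,T:13/2):35/8):61/24)
total length: 1415/24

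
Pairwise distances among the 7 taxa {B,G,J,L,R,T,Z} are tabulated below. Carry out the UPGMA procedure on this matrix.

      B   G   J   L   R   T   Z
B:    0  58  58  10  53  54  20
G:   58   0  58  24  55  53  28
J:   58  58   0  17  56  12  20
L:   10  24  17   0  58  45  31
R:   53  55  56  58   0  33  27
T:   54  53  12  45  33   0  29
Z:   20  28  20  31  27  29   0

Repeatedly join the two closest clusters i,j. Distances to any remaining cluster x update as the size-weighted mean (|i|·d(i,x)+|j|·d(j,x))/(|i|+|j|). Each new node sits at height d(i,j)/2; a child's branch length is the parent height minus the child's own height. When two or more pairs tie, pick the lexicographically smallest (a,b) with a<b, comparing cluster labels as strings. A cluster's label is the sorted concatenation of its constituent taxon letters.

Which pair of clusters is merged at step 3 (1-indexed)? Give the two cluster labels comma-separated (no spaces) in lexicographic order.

step 1: merge (B,L) at d=10; branch lengths B→5, L→5; new cluster BL
  updated: d(BL,G)=41, d(BL,J)=75/2, d(BL,R)=111/2, d(BL,T)=99/2, d(BL,Z)=51/2
step 2: merge (J,T) at d=12; branch lengths J→6, T→6; new cluster JT
  updated: d(BL,JT)=87/2, d(G,JT)=111/2, d(JT,R)=89/2, d(JT,Z)=49/2
step 3: merge (JT,Z) at d=49/2; branch lengths JT→25/4, Z→49/4; new cluster JTZ
  updated: d(BL,JTZ)=75/2, d(G,JTZ)=139/3, d(JTZ,R)=116/3
step 4: merge (BL,JTZ) at d=75/2; branch lengths BL→55/4, JTZ→13/2; new cluster BJLTZ
  updated: d(BJLTZ,G)=221/5, d(BJLTZ,R)=227/5
step 5: merge (BJLTZ,G) at d=221/5; branch lengths BJLTZ→67/20, G→221/10; new cluster BGJLTZ
  updated: d(BGJLTZ,R)=47
step 6: merge (BGJLTZ,R) at d=47; branch lengths BGJLTZ→7/5, R→47/2; new cluster BGJLRTZ
final tree: ((((B:5,L:5):55/4,((J:6,T:6):25/4,Z:49/4):13/2):67/20,G:221/10):7/5,R:47/2)
total length: 1111/10

JT,Z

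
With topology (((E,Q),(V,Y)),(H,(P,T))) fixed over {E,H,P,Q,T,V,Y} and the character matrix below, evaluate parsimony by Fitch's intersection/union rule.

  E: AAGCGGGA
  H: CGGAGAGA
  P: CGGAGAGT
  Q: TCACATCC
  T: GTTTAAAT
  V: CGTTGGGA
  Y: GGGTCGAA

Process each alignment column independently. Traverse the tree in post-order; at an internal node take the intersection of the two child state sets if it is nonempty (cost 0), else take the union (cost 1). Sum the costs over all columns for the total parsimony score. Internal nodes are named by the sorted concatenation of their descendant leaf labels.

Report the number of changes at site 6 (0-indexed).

EQ@0: {A} ∪ {T} = {A,T} (union, +1)
VY@0: {C} ∪ {G} = {C,G} (union, +1)
EQVY@0: {A,T} ∪ {C,G} = {A,C,G,T} (union, +1)
PT@0: {C} ∪ {G} = {C,G} (union, +1)
HPT@0: {C} ∩ {C,G} = {C} (intersection, +0)
EHPQTVY@0: {A,C,G,T} ∩ {C} = {C} (intersection, +0)
EQ@1: {A} ∪ {C} = {A,C} (union, +1)
VY@1: {G} ∩ {G} = {G} (intersection, +0)
EQVY@1: {A,C} ∪ {G} = {A,C,G} (union, +1)
PT@1: {G} ∪ {T} = {G,T} (union, +1)
HPT@1: {G} ∩ {G,T} = {G} (intersection, +0)
EHPQTVY@1: {A,C,G} ∩ {G} = {G} (intersection, +0)
EQ@2: {G} ∪ {A} = {A,G} (union, +1)
VY@2: {T} ∪ {G} = {G,T} (union, +1)
EQVY@2: {A,G} ∩ {G,T} = {G} (intersection, +0)
PT@2: {G} ∪ {T} = {G,T} (union, +1)
HPT@2: {G} ∩ {G,T} = {G} (intersection, +0)
EHPQTVY@2: {G} ∩ {G} = {G} (intersection, +0)
EQ@3: {C} ∩ {C} = {C} (intersection, +0)
VY@3: {T} ∩ {T} = {T} (intersection, +0)
EQVY@3: {C} ∪ {T} = {C,T} (union, +1)
PT@3: {A} ∪ {T} = {A,T} (union, +1)
HPT@3: {A} ∩ {A,T} = {A} (intersection, +0)
EHPQTVY@3: {C,T} ∪ {A} = {A,C,T} (union, +1)
EQ@4: {G} ∪ {A} = {A,G} (union, +1)
VY@4: {G} ∪ {C} = {C,G} (union, +1)
EQVY@4: {A,G} ∩ {C,G} = {G} (intersection, +0)
PT@4: {G} ∪ {A} = {A,G} (union, +1)
HPT@4: {G} ∩ {A,G} = {G} (intersection, +0)
EHPQTVY@4: {G} ∩ {G} = {G} (intersection, +0)
EQ@5: {G} ∪ {T} = {G,T} (union, +1)
VY@5: {G} ∩ {G} = {G} (intersection, +0)
EQVY@5: {G,T} ∩ {G} = {G} (intersection, +0)
PT@5: {A} ∩ {A} = {A} (intersection, +0)
HPT@5: {A} ∩ {A} = {A} (intersection, +0)
EHPQTVY@5: {G} ∪ {A} = {A,G} (union, +1)
EQ@6: {G} ∪ {C} = {C,G} (union, +1)
VY@6: {G} ∪ {A} = {A,G} (union, +1)
EQVY@6: {C,G} ∩ {A,G} = {G} (intersection, +0)
PT@6: {G} ∪ {A} = {A,G} (union, +1)
HPT@6: {G} ∩ {A,G} = {G} (intersection, +0)
EHPQTVY@6: {G} ∩ {G} = {G} (intersection, +0)
EQ@7: {A} ∪ {C} = {A,C} (union, +1)
VY@7: {A} ∩ {A} = {A} (intersection, +0)
EQVY@7: {A,C} ∩ {A} = {A} (intersection, +0)
PT@7: {T} ∩ {T} = {T} (intersection, +0)
HPT@7: {A} ∪ {T} = {A,T} (union, +1)
EHPQTVY@7: {A} ∩ {A,T} = {A} (intersection, +0)
per-site changes: [4, 3, 3, 3, 3, 2, 3, 2]; total = 23

3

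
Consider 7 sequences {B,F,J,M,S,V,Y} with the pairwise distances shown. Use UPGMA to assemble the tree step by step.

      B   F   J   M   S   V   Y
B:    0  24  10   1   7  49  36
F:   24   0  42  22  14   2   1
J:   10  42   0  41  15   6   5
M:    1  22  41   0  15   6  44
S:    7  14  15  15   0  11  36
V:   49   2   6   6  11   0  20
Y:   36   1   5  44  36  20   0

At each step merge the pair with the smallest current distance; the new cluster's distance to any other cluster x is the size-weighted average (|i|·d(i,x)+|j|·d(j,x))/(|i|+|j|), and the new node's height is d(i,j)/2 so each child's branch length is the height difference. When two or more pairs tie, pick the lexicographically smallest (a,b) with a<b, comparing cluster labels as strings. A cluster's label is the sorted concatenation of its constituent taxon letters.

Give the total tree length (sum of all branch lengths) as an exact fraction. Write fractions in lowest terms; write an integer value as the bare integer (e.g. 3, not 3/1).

1051/24

iteration 1: select B,M (d=1); attach at lengths (1/2, 1/2); label the merged cluster BM
  updated: d(BM,F)=23, d(BM,J)=51/2, d(BM,S)=11, d(BM,V)=55/2, d(BM,Y)=40
iteration 2: select F,Y (d=1); attach at lengths (1/2, 1/2); label the merged cluster FY
  updated: d(BM,FY)=63/2, d(FY,J)=47/2, d(FY,S)=25, d(FY,V)=11
iteration 3: select J,V (d=6); attach at lengths (3, 3); label the merged cluster JV
  updated: d(BM,JV)=53/2, d(FY,JV)=69/4, d(JV,S)=13
iteration 4: select BM,S (d=11); attach at lengths (5, 11/2); label the merged cluster BMS
  updated: d(BMS,FY)=88/3, d(BMS,JV)=22
iteration 5: select FY,JV (d=69/4); attach at lengths (65/8, 45/8); label the merged cluster FJVY
  updated: d(BMS,FJVY)=77/3
iteration 6: select BMS,FJVY (d=77/3); attach at lengths (22/3, 101/24); label the merged cluster BFJMSVY
final tree: (((B:1/2,M:1/2):5,S:11/2):22/3,((F:1/2,Y:1/2):65/8,(J:3,V:3):45/8):101/24)
total length: 1051/24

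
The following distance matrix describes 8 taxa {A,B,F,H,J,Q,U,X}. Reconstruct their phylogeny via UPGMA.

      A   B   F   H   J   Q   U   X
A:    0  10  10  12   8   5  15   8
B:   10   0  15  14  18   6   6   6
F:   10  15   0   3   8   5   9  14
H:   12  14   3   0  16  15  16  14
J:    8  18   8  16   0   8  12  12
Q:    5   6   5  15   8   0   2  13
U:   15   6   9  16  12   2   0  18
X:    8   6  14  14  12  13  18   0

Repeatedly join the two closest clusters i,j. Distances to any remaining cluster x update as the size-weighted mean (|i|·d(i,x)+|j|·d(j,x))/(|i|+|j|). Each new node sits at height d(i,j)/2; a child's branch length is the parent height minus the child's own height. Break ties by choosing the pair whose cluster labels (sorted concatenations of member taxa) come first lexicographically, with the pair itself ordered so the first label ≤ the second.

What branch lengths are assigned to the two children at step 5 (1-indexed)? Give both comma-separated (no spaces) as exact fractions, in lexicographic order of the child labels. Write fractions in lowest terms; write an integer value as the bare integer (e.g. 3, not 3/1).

1,5

iteration 1: select Q,U (d=2); attach at lengths (1, 1); label the merged cluster QU
  updated: d(A,QU)=10, d(B,QU)=6, d(F,QU)=7, d(H,QU)=31/2, d(J,QU)=10, d(QU,X)=31/2
iteration 2: select F,H (d=3); attach at lengths (3/2, 3/2); label the merged cluster FH
  updated: d(A,FH)=11, d(B,FH)=29/2, d(FH,J)=12, d(FH,QU)=45/4, d(FH,X)=14
iteration 3: select B,QU (d=6); attach at lengths (3, 2); label the merged cluster BQU
  updated: d(A,BQU)=10, d(BQU,FH)=37/3, d(BQU,J)=38/3, d(BQU,X)=37/3
iteration 4: select A,J (d=8); attach at lengths (4, 4); label the merged cluster AJ
  updated: d(AJ,BQU)=34/3, d(AJ,FH)=23/2, d(AJ,X)=10
iteration 5: select AJ,X (d=10); attach at lengths (1, 5); label the merged cluster AJX
  updated: d(AJX,BQU)=35/3, d(AJX,FH)=37/3
iteration 6: select AJX,BQU (d=35/3); attach at lengths (5/6, 17/6); label the merged cluster ABJQUX
  updated: d(ABJQUX,FH)=37/3
iteration 7: select ABJQUX,FH (d=37/3); attach at lengths (1/3, 14/3); label the merged cluster ABFHJQUX
final tree: ((((A:4,J:4):1,X:5):5/6,(B:3,(Q:1,U:1):2):17/6):1/3,(F:3/2,H:3/2):14/3)
total length: 98/3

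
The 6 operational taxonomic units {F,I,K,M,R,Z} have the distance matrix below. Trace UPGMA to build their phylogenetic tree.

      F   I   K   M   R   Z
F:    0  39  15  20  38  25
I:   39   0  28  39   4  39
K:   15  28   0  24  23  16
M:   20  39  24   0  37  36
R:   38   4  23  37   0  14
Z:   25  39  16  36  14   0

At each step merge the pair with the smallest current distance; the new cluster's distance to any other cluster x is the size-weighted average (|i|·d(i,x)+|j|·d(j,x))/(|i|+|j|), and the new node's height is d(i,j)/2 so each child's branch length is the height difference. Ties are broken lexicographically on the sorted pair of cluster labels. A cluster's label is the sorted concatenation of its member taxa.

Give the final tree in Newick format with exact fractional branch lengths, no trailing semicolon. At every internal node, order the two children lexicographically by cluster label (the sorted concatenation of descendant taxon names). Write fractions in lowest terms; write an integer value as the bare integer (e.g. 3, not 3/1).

1. join I+R (d=4) ⇒ IR; edges |I|=2, |R|=2
  updated: d(F,IR)=77/2, d(IR,K)=51/2, d(IR,M)=38, d(IR,Z)=53/2
2. join F+K (d=15) ⇒ FK; edges |F|=15/2, |K|=15/2
  updated: d(FK,IR)=32, d(FK,M)=22, d(FK,Z)=41/2
3. join FK+Z (d=41/2) ⇒ FKZ; edges |FK|=11/4, |Z|=41/4
  updated: d(FKZ,IR)=181/6, d(FKZ,M)=80/3
4. join FKZ+M (d=80/3) ⇒ FKMZ; edges |FKZ|=37/12, |M|=40/3
  updated: d(FKMZ,IR)=257/8
5. join FKMZ+IR (d=257/8) ⇒ FIKMRZ; edges |FKMZ|=131/48, |IR|=225/16
final tree: ((((F:15/2,K:15/2):11/4,Z:41/4):37/12,M:40/3):131/48,(I:2,R:2):225/16)
total length: 1565/24

((((F:15/2,K:15/2):11/4,Z:41/4):37/12,M:40/3):131/48,(I:2,R:2):225/16)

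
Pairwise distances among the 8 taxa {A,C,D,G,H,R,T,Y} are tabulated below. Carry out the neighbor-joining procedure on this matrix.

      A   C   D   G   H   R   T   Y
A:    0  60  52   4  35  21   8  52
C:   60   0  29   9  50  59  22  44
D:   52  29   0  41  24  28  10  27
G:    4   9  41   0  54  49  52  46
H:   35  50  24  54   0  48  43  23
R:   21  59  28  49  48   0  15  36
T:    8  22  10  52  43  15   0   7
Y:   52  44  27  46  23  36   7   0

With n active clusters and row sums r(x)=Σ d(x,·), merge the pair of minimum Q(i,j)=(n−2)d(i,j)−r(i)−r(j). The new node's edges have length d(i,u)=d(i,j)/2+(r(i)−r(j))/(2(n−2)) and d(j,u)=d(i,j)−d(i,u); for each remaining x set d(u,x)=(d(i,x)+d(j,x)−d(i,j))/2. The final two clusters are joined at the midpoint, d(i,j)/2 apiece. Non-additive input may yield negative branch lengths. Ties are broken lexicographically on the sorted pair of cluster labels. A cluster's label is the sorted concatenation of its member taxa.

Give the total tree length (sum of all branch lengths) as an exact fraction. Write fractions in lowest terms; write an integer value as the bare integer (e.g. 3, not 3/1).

iteration 1: select C,G (d=9, Q=-474); attach at lengths (6, 3); label the merged cluster CG
  updated: d(A,CG)=55/2, d(CG,D)=61/2, d(CG,H)=95/2, d(CG,R)=99/2, d(CG,T)=65/2, d(CG,Y)=81/2
iteration 2: select H,Y (d=23, Q=-291); attach at lengths (15, 8); label the merged cluster HY
  updated: d(A,HY)=32, d(CG,HY)=65/2, d(D,HY)=14, d(HY,R)=61/2, d(HY,T)=27/2
iteration 3: select A,CG (d=55/2, Q=-203); attach at lengths (39/4, 71/4); label the merged cluster ACG
  updated: d(ACG,D)=55/2, d(ACG,HY)=37/2, d(ACG,R)=43/2, d(ACG,T)=13/2
iteration 4: select D,HY (d=14, Q=-114); attach at lengths (15/2, 13/2); label the merged cluster DHY
  updated: d(ACG,DHY)=16, d(DHY,R)=89/4, d(DHY,T)=19/4
iteration 5: select ACG,R (d=43/2, Q=-239/4); attach at lengths (113/16, 231/16); label the merged cluster ACGR
  updated: d(ACGR,DHY)=67/8, d(ACGR,T)=0
iteration 6: select ACGR,DHY (d=67/8, Q=-105/8); attach at lengths (29/16, 105/16); label the merged cluster ACDGHRY
  updated: d(ACDGHRY,T)=-29/16
iteration 7: select ACDGHRY,T (d=-29/16); attach at lengths (-29/32, -29/32); label the merged cluster ACDGHRTY
final tree: ((((A:39/4,(C:6,G:3):71/4):113/16,R:231/16):29/16,(D:15/2,(H:15,Y:8):13/2):105/16):-29/32,T:-29/32)
total length: 1625/16

1625/16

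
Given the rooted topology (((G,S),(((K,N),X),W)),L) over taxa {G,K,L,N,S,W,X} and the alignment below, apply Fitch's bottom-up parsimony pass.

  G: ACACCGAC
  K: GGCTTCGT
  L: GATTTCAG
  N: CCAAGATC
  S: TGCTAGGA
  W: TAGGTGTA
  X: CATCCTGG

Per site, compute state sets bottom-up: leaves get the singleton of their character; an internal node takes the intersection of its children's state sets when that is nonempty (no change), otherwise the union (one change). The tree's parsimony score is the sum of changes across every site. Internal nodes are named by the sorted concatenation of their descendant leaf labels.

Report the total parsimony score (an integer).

34

[col 0] GS: children G:{A}, S:{T} ∪→ {A,T}; cost 1
[col 0] KN: children K:{G}, N:{C} ∪→ {C,G}; cost 1
[col 0] KNX: children KN:{C,G}, X:{C} ∩→ {C}; cost 0
[col 0] KNWX: children KNX:{C}, W:{T} ∪→ {C,T}; cost 1
[col 0] GKNSWX: children GS:{A,T}, KNWX:{C,T} ∩→ {T}; cost 0
[col 0] GKLNSWX: children GKNSWX:{T}, L:{G} ∪→ {G,T}; cost 1
[col 1] GS: children G:{C}, S:{G} ∪→ {C,G}; cost 1
[col 1] KN: children K:{G}, N:{C} ∪→ {C,G}; cost 1
[col 1] KNX: children KN:{C,G}, X:{A} ∪→ {A,C,G}; cost 1
[col 1] KNWX: children KNX:{A,C,G}, W:{A} ∩→ {A}; cost 0
[col 1] GKNSWX: children GS:{C,G}, KNWX:{A} ∪→ {A,C,G}; cost 1
[col 1] GKLNSWX: children GKNSWX:{A,C,G}, L:{A} ∩→ {A}; cost 0
[col 2] GS: children G:{A}, S:{C} ∪→ {A,C}; cost 1
[col 2] KN: children K:{C}, N:{A} ∪→ {A,C}; cost 1
[col 2] KNX: children KN:{A,C}, X:{T} ∪→ {A,C,T}; cost 1
[col 2] KNWX: children KNX:{A,C,T}, W:{G} ∪→ {A,C,G,T}; cost 1
[col 2] GKNSWX: children GS:{A,C}, KNWX:{A,C,G,T} ∩→ {A,C}; cost 0
[col 2] GKLNSWX: children GKNSWX:{A,C}, L:{T} ∪→ {A,C,T}; cost 1
[col 3] GS: children G:{C}, S:{T} ∪→ {C,T}; cost 1
[col 3] KN: children K:{T}, N:{A} ∪→ {A,T}; cost 1
[col 3] KNX: children KN:{A,T}, X:{C} ∪→ {A,C,T}; cost 1
[col 3] KNWX: children KNX:{A,C,T}, W:{G} ∪→ {A,C,G,T}; cost 1
[col 3] GKNSWX: children GS:{C,T}, KNWX:{A,C,G,T} ∩→ {C,T}; cost 0
[col 3] GKLNSWX: children GKNSWX:{C,T}, L:{T} ∩→ {T}; cost 0
[col 4] GS: children G:{C}, S:{A} ∪→ {A,C}; cost 1
[col 4] KN: children K:{T}, N:{G} ∪→ {G,T}; cost 1
[col 4] KNX: children KN:{G,T}, X:{C} ∪→ {C,G,T}; cost 1
[col 4] KNWX: children KNX:{C,G,T}, W:{T} ∩→ {T}; cost 0
[col 4] GKNSWX: children GS:{A,C}, KNWX:{T} ∪→ {A,C,T}; cost 1
[col 4] GKLNSWX: children GKNSWX:{A,C,T}, L:{T} ∩→ {T}; cost 0
[col 5] GS: children G:{G}, S:{G} ∩→ {G}; cost 0
[col 5] KN: children K:{C}, N:{A} ∪→ {A,C}; cost 1
[col 5] KNX: children KN:{A,C}, X:{T} ∪→ {A,C,T}; cost 1
[col 5] KNWX: children KNX:{A,C,T}, W:{G} ∪→ {A,C,G,T}; cost 1
[col 5] GKNSWX: children GS:{G}, KNWX:{A,C,G,T} ∩→ {G}; cost 0
[col 5] GKLNSWX: children GKNSWX:{G}, L:{C} ∪→ {C,G}; cost 1
[col 6] GS: children G:{A}, S:{G} ∪→ {A,G}; cost 1
[col 6] KN: children K:{G}, N:{T} ∪→ {G,T}; cost 1
[col 6] KNX: children KN:{G,T}, X:{G} ∩→ {G}; cost 0
[col 6] KNWX: children KNX:{G}, W:{T} ∪→ {G,T}; cost 1
[col 6] GKNSWX: children GS:{A,G}, KNWX:{G,T} ∩→ {G}; cost 0
[col 6] GKLNSWX: children GKNSWX:{G}, L:{A} ∪→ {A,G}; cost 1
[col 7] GS: children G:{C}, S:{A} ∪→ {A,C}; cost 1
[col 7] KN: children K:{T}, N:{C} ∪→ {C,T}; cost 1
[col 7] KNX: children KN:{C,T}, X:{G} ∪→ {C,G,T}; cost 1
[col 7] KNWX: children KNX:{C,G,T}, W:{A} ∪→ {A,C,G,T}; cost 1
[col 7] GKNSWX: children GS:{A,C}, KNWX:{A,C,G,T} ∩→ {A,C}; cost 0
[col 7] GKLNSWX: children GKNSWX:{A,C}, L:{G} ∪→ {A,C,G}; cost 1
per-site changes: [4, 4, 5, 4, 4, 4, 4, 5]; total = 34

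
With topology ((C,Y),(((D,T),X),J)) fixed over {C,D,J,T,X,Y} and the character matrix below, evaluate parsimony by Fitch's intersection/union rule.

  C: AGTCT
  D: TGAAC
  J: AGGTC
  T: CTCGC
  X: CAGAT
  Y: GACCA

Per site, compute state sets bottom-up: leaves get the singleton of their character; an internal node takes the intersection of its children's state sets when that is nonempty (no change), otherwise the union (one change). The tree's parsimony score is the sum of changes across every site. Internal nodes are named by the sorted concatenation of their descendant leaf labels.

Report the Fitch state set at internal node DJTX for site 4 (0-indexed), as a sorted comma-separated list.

C

[col 0] CY: children C:{A}, Y:{G} ∪→ {A,G}; cost 1
[col 0] DT: children D:{T}, T:{C} ∪→ {C,T}; cost 1
[col 0] DTX: children DT:{C,T}, X:{C} ∩→ {C}; cost 0
[col 0] DJTX: children DTX:{C}, J:{A} ∪→ {A,C}; cost 1
[col 0] CDJTXY: children CY:{A,G}, DJTX:{A,C} ∩→ {A}; cost 0
[col 1] CY: children C:{G}, Y:{A} ∪→ {A,G}; cost 1
[col 1] DT: children D:{G}, T:{T} ∪→ {G,T}; cost 1
[col 1] DTX: children DT:{G,T}, X:{A} ∪→ {A,G,T}; cost 1
[col 1] DJTX: children DTX:{A,G,T}, J:{G} ∩→ {G}; cost 0
[col 1] CDJTXY: children CY:{A,G}, DJTX:{G} ∩→ {G}; cost 0
[col 2] CY: children C:{T}, Y:{C} ∪→ {C,T}; cost 1
[col 2] DT: children D:{A}, T:{C} ∪→ {A,C}; cost 1
[col 2] DTX: children DT:{A,C}, X:{G} ∪→ {A,C,G}; cost 1
[col 2] DJTX: children DTX:{A,C,G}, J:{G} ∩→ {G}; cost 0
[col 2] CDJTXY: children CY:{C,T}, DJTX:{G} ∪→ {C,G,T}; cost 1
[col 3] CY: children C:{C}, Y:{C} ∩→ {C}; cost 0
[col 3] DT: children D:{A}, T:{G} ∪→ {A,G}; cost 1
[col 3] DTX: children DT:{A,G}, X:{A} ∩→ {A}; cost 0
[col 3] DJTX: children DTX:{A}, J:{T} ∪→ {A,T}; cost 1
[col 3] CDJTXY: children CY:{C}, DJTX:{A,T} ∪→ {A,C,T}; cost 1
[col 4] CY: children C:{T}, Y:{A} ∪→ {A,T}; cost 1
[col 4] DT: children D:{C}, T:{C} ∩→ {C}; cost 0
[col 4] DTX: children DT:{C}, X:{T} ∪→ {C,T}; cost 1
[col 4] DJTX: children DTX:{C,T}, J:{C} ∩→ {C}; cost 0
[col 4] CDJTXY: children CY:{A,T}, DJTX:{C} ∪→ {A,C,T}; cost 1
per-site changes: [3, 3, 4, 3, 3]; total = 16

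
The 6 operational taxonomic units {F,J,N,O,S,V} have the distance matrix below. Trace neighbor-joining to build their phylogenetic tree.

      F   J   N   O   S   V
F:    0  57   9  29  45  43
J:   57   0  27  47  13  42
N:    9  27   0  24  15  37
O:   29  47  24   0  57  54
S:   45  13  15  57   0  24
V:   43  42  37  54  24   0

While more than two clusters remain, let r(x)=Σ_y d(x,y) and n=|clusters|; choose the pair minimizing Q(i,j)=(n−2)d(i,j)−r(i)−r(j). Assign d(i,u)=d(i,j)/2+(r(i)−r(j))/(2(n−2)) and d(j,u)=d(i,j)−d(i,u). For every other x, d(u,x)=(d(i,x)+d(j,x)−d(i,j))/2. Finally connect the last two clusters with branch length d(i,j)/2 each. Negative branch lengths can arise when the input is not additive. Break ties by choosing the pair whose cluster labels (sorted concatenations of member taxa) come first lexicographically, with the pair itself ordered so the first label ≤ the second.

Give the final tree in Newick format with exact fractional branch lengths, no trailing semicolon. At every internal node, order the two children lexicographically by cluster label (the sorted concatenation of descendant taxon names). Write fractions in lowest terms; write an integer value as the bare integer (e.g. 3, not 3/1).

step 1: merge (J,S) at d=13, Q=-288; branch lengths J→21/2, S→5/2; new cluster JS
  updated: d(F,JS)=89/2, d(JS,N)=29/2, d(JS,O)=91/2, d(JS,V)=53/2
step 2: merge (JS,V) at d=53/2, Q=-212; branch lengths JS→25/3, V→109/6; new cluster JSV
  updated: d(F,JSV)=61/2, d(JSV,N)=25/2, d(JSV,O)=73/2
step 3: merge (F,O) at d=29, Q=-100; branch lengths F→37/4, O→79/4; new cluster FO
  updated: d(FO,JSV)=19, d(FO,N)=2
step 4: merge (FO,JSV) at d=19, Q=-67/2; branch lengths FO→17/4, JSV→59/4; new cluster FJOSV
  updated: d(FJOSV,N)=-9/4
step 5: merge (FJOSV,N) at d=-9/4; branch lengths FJOSV→-9/8, N→-9/8; new cluster FJNOSV
final tree: (((F:37/4,O:79/4):17/4,((J:21/2,S:5/2):25/3,V:109/6):59/4):-9/8,N:-9/8)
total length: 341/4

(((F:37/4,O:79/4):17/4,((J:21/2,S:5/2):25/3,V:109/6):59/4):-9/8,N:-9/8)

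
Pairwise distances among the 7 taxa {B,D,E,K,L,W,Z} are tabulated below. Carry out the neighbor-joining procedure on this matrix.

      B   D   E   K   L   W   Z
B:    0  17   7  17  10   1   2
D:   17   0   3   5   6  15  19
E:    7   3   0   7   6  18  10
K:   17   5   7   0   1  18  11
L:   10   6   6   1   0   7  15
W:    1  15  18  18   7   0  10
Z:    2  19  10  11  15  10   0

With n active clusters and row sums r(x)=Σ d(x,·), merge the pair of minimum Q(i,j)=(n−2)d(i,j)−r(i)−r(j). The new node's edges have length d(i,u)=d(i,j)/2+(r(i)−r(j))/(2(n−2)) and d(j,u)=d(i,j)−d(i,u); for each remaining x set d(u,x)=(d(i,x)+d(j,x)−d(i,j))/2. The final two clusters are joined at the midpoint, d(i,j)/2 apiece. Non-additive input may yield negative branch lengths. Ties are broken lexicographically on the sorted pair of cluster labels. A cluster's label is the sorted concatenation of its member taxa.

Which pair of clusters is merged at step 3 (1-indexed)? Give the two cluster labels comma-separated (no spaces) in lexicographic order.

iteration 1: select B,W (d=1, Q=-118); attach at lengths (-1, 2); label the merged cluster BW
  updated: d(BW,D)=31/2, d(BW,E)=12, d(BW,K)=17, d(BW,L)=8, d(BW,Z)=11/2
iteration 2: select BW,Z (d=11/2, Q=-193/2); attach at lengths (39/16, 49/16); label the merged cluster BWZ
  updated: d(BWZ,D)=29/2, d(BWZ,E)=33/4, d(BWZ,K)=45/4, d(BWZ,L)=35/4
iteration 3: select D,E (d=3, Q=-175/4); attach at lengths (53/24, 19/24); label the merged cluster DE
  updated: d(BWZ,DE)=79/8, d(DE,K)=9/2, d(DE,L)=9/2
iteration 4: select BWZ,DE (d=79/8, Q=-29); attach at lengths (123/16, 35/16); label the merged cluster BDEWZ
  updated: d(BDEWZ,K)=47/16, d(BDEWZ,L)=27/16
iteration 5: select BDEWZ,K (d=47/16, Q=-45/8); attach at lengths (29/16, 9/8); label the merged cluster BDEKWZ
  updated: d(BDEKWZ,L)=-1/8
iteration 6: select BDEKWZ,L (d=-1/8); attach at lengths (-1/16, -1/16); label the merged cluster BDEKLWZ
final tree: (((((B:-1,W:2):39/16,Z:49/16):123/16,(D:53/24,E:19/24):35/16):29/16,K:9/8):-1/16,L:-1/16)
total length: 355/16

D,E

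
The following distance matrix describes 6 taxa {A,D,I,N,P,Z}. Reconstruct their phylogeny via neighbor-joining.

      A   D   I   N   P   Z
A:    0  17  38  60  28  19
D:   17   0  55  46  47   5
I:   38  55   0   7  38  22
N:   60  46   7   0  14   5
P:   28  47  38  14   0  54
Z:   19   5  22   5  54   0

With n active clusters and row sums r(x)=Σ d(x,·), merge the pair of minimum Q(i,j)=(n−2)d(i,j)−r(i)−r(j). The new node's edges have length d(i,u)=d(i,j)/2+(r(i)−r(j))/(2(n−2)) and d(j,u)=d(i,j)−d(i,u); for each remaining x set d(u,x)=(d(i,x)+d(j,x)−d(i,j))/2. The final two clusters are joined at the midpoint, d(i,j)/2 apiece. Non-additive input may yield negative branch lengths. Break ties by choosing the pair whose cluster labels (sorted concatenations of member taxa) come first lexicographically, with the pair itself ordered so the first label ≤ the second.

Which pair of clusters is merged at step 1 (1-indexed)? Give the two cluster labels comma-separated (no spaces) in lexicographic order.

A,D

step 1: merge (A,D) at d=17, Q=-264; branch lengths A→15/2, D→19/2; new cluster AD
  updated: d(AD,I)=38, d(AD,N)=89/2, d(AD,P)=29, d(AD,Z)=7/2
step 2: merge (AD,Z) at d=7/2, Q=-189; branch lengths AD→41/6, Z→-10/3; new cluster ADZ
  updated: d(ADZ,I)=113/4, d(ADZ,N)=23, d(ADZ,P)=159/4
step 3: merge (ADZ,I) at d=113/4, Q=-431/4; branch lengths ADZ→297/16, I→155/16; new cluster ADIZ
  updated: d(ADIZ,N)=7/8, d(ADIZ,P)=99/4
step 4: merge (ADIZ,N) at d=7/8, Q=-317/8; branch lengths ADIZ→93/16, N→-79/16; new cluster ADINZ
  updated: d(ADINZ,P)=303/16
step 5: merge (ADINZ,P) at d=303/16; branch lengths ADINZ→303/32, P→303/32; new cluster ADINPZ
final tree: (((((A:15/2,D:19/2):41/6,Z:-10/3):297/16,I:155/16):93/16,N:-79/16):303/32,P:303/32)
total length: 1097/16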